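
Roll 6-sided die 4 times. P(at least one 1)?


P(no 1)^4 = (5/6)^4 = 625/1296
P(≥1) = 1 - 625/1296 = 671/1296

P = 671/1296 ≈ 51.77%


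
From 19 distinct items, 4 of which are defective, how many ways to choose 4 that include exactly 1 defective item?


Choose 1 of the 4 defective items and 3 of the other 15 items:
C(4,1)×C(15,3) = 4×455 = 1820

1820


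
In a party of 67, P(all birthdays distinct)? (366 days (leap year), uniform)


P(all different) = Π(366-i)/366 for i=0..66
= (366/366)×(365/366)×...×(300/366)
= 0.001590

P ≈ 0.0016 ≈ 0.16%


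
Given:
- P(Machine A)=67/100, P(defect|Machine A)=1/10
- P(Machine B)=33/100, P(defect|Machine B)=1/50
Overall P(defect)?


P(B) = Σ P(B|Aᵢ)×P(Aᵢ)
  1/10×67/100 = 67/1000
  1/50×33/100 = 33/5000
Sum = 46/625

P(defect) = 46/625 ≈ 7.36%


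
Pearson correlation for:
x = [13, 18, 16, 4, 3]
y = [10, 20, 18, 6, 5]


n=5, Σx=54, Σy=59, Σxy=817, Σx²=774, Σy²=885
r = (5×817 - 54×59)/√((5×774 - 54²)(5×885 - 59²))
= 899/√(954×944) = 899/√900576 ≈ 899/948.9868 ≈ 0.9473

r ≈ 0.9473


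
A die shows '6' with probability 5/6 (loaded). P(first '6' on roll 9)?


Geometric: P(X=9) = (1-p)^(k-1)×p = (1/6)^8×5/6 = 5/10077696

P(X=9) = 5/10077696 ≈ 0.00%


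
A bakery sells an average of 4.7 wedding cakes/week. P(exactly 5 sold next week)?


Poisson(λ=4.7): P(X=5) = e^(-λ)×λ^k/k!
= e^(-4.7) × 4.7^5 / 5!
≈ 0.009095277102 × 2293.45007 / 120 ≈ 0.173830

P(X=5) ≈ 0.173830 ≈ 17.38%


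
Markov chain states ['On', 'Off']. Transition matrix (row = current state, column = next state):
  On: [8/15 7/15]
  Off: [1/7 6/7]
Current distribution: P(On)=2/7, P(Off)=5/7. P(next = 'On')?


P(next=On) = Σᵢ P(now=i)×P(i→On)
= 2/7×8/15 + 5/7×1/7
= 16/105 + 5/49 = 187/735

P = 187/735 ≈ 0.2544


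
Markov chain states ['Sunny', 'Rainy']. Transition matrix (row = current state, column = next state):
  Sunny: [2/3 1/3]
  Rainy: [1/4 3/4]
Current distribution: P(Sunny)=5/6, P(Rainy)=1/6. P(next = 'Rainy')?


P(next=Rainy) = Σᵢ P(now=i)×P(i→Rainy)
= 5/6×1/3 + 1/6×3/4
= 5/18 + 1/8 = 29/72

P = 29/72 ≈ 0.4028


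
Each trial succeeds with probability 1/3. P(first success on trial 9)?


Geometric: P(X=9) = (1-p)^(k-1)×p = (2/3)^8×1/3 = 256/19683

P(X=9) = 256/19683 ≈ 1.30%


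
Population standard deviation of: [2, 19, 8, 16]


Mean = 45/4
  (2-45/4)²=1369/16
  (19-45/4)²=961/16
  (8-45/4)²=169/16
  (16-45/4)²=361/16
Σ(x-μ)² = 715/4
σ² = (715/4)/4 = 715/16

σ = √(715/16) ≈ 6.6849


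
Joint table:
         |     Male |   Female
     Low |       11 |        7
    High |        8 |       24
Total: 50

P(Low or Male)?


P(Low∨Male) = P(Low) + P(Male) - P(Low∧Male)
= (18 + 19 - 11)/50 = 26/50 = 13/25

P = 13/25 ≈ 52.00%


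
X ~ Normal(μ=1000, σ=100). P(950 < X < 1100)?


z₁=(950-1000)/100=-0.5, z₂=(1100-1000)/100=1.0
P = Φ(1.0) - Φ(-0.5) = 0.841345 - 0.308538 = 0.532807 ≈ 0.5328

P(950 < X < 1100) ≈ 0.5328


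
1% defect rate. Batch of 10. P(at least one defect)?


P(all good) = (99/100)^10 = 90438207500880449001/100000000000000000000
P(≥1 defect) = 9561792499119550999/100000000000000000000

P = 9561792499119550999/100000000000000000000 ≈ 9.56%


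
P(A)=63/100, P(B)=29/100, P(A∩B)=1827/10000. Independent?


P(A)×P(B) = 1827/10000
P(A∩B) = 1827/10000
Equal ✓ → Independent

Yes, independent


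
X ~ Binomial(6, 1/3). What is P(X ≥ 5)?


P(X ≥ 5) = Σ P(X=i) for i=5..6
P(X=5) = 4/243
P(X=6) = 1/729
Sum = 13/729

P(X ≥ 5) = 13/729 ≈ 1.78%


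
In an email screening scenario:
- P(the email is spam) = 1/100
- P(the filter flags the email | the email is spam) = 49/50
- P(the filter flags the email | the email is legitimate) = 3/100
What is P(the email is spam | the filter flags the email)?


Using Bayes' theorem:
P(A|B) = P(B|A)·P(A) / P(B)

P(the filter flags the email) = 49/50 × 1/100 + 3/100 × 99/100
= 49/5000 + 297/10000 = 79/2000

P(the email is spam|the filter flags the email) = (49/5000) / (79/2000) = 98/395

P(the email is spam|the filter flags the email) = 98/395 ≈ 24.81%


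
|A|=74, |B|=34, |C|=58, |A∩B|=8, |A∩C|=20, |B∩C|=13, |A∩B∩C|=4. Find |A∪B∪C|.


|A∪B∪C| = 74+34+58-8-20-13+4 = 129

|A∪B∪C| = 129


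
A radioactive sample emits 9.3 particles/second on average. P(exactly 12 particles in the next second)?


Poisson(λ=9.3): P(X=12) = e^(-λ)×λ^k/k!
= e^(-9.3) × 9.3^12 / 12!
≈ 9.142423148e-05 × 418596297479 / 479001600 ≈ 0.079895

P(X=12) ≈ 0.079895 ≈ 7.99%


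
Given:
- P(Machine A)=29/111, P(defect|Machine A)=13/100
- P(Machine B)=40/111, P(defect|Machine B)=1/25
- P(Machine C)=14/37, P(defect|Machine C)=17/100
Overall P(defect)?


P(B) = Σ P(B|Aᵢ)×P(Aᵢ)
  13/100×29/111 = 377/11100
  1/25×40/111 = 8/555
  17/100×14/37 = 119/1850
Sum = 417/3700

P(defect) = 417/3700 ≈ 11.27%


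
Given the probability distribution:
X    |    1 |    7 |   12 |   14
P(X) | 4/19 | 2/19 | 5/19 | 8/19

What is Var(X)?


E[X] = 10
E[X²] = 2390/19
Var(X) = E[X²] - (E[X])² = 2390/19 - 100 = 490/19

Var(X) = 490/19 ≈ 25.7895


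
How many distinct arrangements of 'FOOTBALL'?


Letters: 8, freq: {'F': 1, 'O': 2, 'T': 1, 'B': 1, 'A': 1, 'L': 2}
8!/(1!×2!×1!×1!×1!×2!) = 40320/4 = 10080

10080


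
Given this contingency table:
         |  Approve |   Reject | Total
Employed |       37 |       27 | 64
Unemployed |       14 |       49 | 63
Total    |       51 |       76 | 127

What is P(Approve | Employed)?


P(Approve | Employed) = 37/(37+27) = 37/64

P(Approve|Employed) = 37/64 ≈ 57.81%


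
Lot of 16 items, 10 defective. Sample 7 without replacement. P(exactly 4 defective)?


Hypergeometric: C(10,4)×C(6,3)/C(16,7)
= 210×20/11440 = 105/286

P(X=4) = 105/286 ≈ 36.71%


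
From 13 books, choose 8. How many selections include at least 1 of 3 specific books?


Complement: C(13,8) - C(10,8) = 1287 - 45 = 1242

1242


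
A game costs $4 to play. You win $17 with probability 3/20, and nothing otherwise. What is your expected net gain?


E[gain] = (17-4)×3/20 + (-4)×17/20
= 39/20 - 17/5 = -29/20

Expected net gain = $-29/20 ≈ $-1.45


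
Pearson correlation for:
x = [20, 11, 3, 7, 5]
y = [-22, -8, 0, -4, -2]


n=5, Σx=46, Σy=-36, Σxy=-566, Σx²=604, Σy²=568
r = (5×(-566) - 46×(-36))/√((5×604 - 46²)(5×568 - (-36)²))
= -1174/√(904×1544) = -1174/√1395776 ≈ -1174/1181.4296 ≈ -0.9937

r ≈ -0.9937


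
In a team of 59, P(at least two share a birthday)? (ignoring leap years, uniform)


P(all different) = Π(365-i)/365 for i=0..58
= 0.007011
P(match) = 1 - 0.007011 = 0.992989

P ≈ 0.9930 ≈ 99.30%


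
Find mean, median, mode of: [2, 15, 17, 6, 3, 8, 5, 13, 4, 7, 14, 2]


Sorted: [2, 2, 3, 4, 5, 6, 7, 8, 13, 14, 15, 17]
Mean = 96/12 = 8
Median = 13/2
Freq: {2: 2, 15: 1, 17: 1, 6: 1, 3: 1, 8: 1, 5: 1, 13: 1, 4: 1, 7: 1, 14: 1}
Mode: [2]

Mean=8, Median=13/2, Mode=2


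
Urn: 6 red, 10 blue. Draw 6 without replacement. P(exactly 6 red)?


Hypergeometric: C(6,6)×C(10,0)/C(16,6)
= 1×1/8008 = 1/8008

P(X=6) = 1/8008 ≈ 0.01%


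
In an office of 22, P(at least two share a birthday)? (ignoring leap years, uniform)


P(all different) = Π(365-i)/365 for i=0..21
= 0.524305
P(match) = 1 - 0.524305 = 0.475695

P ≈ 0.4757 ≈ 47.57%


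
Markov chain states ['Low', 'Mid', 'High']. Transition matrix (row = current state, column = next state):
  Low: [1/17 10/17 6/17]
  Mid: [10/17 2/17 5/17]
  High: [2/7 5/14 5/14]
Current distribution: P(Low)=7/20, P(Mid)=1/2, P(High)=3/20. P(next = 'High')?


P(next=High) = Σᵢ P(now=i)×P(i→High)
= 7/20×6/17 + 1/2×5/17 + 3/20×5/14
= 21/170 + 5/34 + 3/56 = 1543/4760

P = 1543/4760 ≈ 0.3242


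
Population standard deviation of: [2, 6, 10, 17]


Mean = 35/4
  (2-35/4)²=729/16
  (6-35/4)²=121/16
  (10-35/4)²=25/16
  (17-35/4)²=1089/16
Σ(x-μ)² = 491/4
σ² = (491/4)/4 = 491/16

σ = √(491/16) ≈ 5.5396


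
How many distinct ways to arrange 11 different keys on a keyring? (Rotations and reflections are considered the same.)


Free circular arrangements: rotations and reflections both identified.
(n-1)!/2 = 10!/2 = 3628800/2 = 1814400

1814400


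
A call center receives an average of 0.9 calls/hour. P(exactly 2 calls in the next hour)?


Poisson(λ=0.9): P(X=2) = e^(-λ)×λ^k/k!
= e^(-0.9) × 0.9^2 / 2!
≈ 0.4065696597 × 0.81 / 2 ≈ 0.164661

P(X=2) ≈ 0.164661 ≈ 16.47%


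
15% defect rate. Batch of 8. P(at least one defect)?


P(all good) = (17/20)^8 = 6975757441/25600000000
P(≥1 defect) = 18624242559/25600000000

P = 18624242559/25600000000 ≈ 72.75%


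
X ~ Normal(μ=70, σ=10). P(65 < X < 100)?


z₁=(65-70)/10=-0.5, z₂=(100-70)/10=3.0
P = Φ(3.0) - Φ(-0.5) = 0.998650 - 0.308538 = 0.690112 ≈ 0.6901

P(65 < X < 100) ≈ 0.6901


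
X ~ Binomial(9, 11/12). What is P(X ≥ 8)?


P(X ≥ 8) = Σ P(X=i) for i=8..9
P(X=8) = 214358881/573308928
P(X=9) = 2357947691/5159780352
Sum = 1071794405/1289945088

P(X ≥ 8) = 1071794405/1289945088 ≈ 83.09%


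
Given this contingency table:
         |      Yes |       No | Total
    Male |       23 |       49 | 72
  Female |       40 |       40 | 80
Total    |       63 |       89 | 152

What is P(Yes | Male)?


P(Yes | Male) = 23/(23+49) = 23/72

P(Yes|Male) = 23/72 ≈ 31.94%


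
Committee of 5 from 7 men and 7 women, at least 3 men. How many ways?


Count by #men:
  3M,2W: C(7,3)×C(7,2)=735
  4M,1W: C(7,4)×C(7,1)=245
  5M,0W: C(7,5)×C(7,0)=21
Total = 1001

1001


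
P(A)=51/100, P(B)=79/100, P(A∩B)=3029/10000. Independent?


P(A)×P(B) = 4029/10000
P(A∩B) = 3029/10000
Not equal → NOT independent

No, not independent


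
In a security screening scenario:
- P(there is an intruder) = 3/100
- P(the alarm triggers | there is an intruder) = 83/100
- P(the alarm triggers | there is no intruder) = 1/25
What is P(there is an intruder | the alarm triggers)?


Using Bayes' theorem:
P(A|B) = P(B|A)·P(A) / P(B)

P(the alarm triggers) = 83/100 × 3/100 + 1/25 × 97/100
= 249/10000 + 97/2500 = 637/10000

P(there is an intruder|the alarm triggers) = (249/10000) / (637/10000) = 249/637

P(there is an intruder|the alarm triggers) = 249/637 ≈ 39.09%


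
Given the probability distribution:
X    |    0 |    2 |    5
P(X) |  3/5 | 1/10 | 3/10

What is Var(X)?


E[X] = 17/10
E[X²] = 79/10
Var(X) = E[X²] - (E[X])² = 79/10 - 289/100 = 501/100

Var(X) = 501/100 ≈ 5.0100


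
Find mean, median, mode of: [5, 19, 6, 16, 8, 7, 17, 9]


Sorted: [5, 6, 7, 8, 9, 16, 17, 19]
Mean = 87/8
Median = 17/2
Freq: {5: 1, 19: 1, 6: 1, 16: 1, 8: 1, 7: 1, 17: 1, 9: 1}
Mode: No mode

Mean=87/8, Median=17/2, Mode=No mode


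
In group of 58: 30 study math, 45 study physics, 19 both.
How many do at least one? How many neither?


|A∪B| = 30+45-19 = 56
Neither = 58-56 = 2

At least one: 56; Neither: 2


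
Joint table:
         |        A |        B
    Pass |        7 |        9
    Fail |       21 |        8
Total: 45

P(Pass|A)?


P(Pass|A) = 7/(7+21) = 7/28 = 1/4

P = 1/4 ≈ 25.00%


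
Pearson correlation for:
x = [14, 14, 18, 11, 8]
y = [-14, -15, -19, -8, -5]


n=5, Σx=65, Σy=-61, Σxy=-876, Σx²=901, Σy²=871
r = (5×(-876) - 65×(-61))/√((5×901 - 65²)(5×871 - (-61)²))
= -415/√(280×634) = -415/√177520 ≈ -415/421.3312 ≈ -0.9850

r ≈ -0.9850


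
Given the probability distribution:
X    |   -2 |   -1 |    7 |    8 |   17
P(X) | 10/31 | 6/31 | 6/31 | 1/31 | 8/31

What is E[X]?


E[X] = Σ x·P(X=x)
= (-2)×(10/31) + (-1)×(6/31) + (7)×(6/31) + (8)×(1/31) + (17)×(8/31)
= 160/31

E[X] = 160/31


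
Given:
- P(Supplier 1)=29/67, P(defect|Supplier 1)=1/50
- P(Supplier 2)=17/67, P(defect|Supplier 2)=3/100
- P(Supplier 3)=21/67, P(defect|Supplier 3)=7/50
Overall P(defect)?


P(B) = Σ P(B|Aᵢ)×P(Aᵢ)
  1/50×29/67 = 29/3350
  3/100×17/67 = 51/6700
  7/50×21/67 = 147/3350
Sum = 403/6700

P(defect) = 403/6700 ≈ 6.01%


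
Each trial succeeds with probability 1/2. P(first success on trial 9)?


Geometric: P(X=9) = (1-p)^(k-1)×p = (1/2)^8×1/2 = 1/512

P(X=9) = 1/512 ≈ 0.20%


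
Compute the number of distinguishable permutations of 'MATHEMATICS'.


Letters: 11, freq: {'M': 2, 'A': 2, 'T': 2, 'H': 1, 'E': 1, 'I': 1, 'C': 1, 'S': 1}
11!/(2!×2!×2!×1!×1!×1!×1!×1!) = 39916800/8 = 4989600

4989600


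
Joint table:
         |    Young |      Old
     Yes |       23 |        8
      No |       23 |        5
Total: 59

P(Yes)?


P(Yes) = (23+8)/59 = 31/59

P(Yes) = 31/59 ≈ 52.54%


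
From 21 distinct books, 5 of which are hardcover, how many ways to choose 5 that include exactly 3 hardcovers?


Choose 3 of the 5 hardcovers and 2 of the other 16 books:
C(5,3)×C(16,2) = 10×120 = 1200

1200


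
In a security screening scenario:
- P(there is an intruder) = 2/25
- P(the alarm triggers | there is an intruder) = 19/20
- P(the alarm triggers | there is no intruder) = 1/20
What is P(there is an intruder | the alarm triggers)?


Using Bayes' theorem:
P(A|B) = P(B|A)·P(A) / P(B)

P(the alarm triggers) = 19/20 × 2/25 + 1/20 × 23/25
= 19/250 + 23/500 = 61/500

P(there is an intruder|the alarm triggers) = (19/250) / (61/500) = 38/61

P(there is an intruder|the alarm triggers) = 38/61 ≈ 62.30%


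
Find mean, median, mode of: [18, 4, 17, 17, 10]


Sorted: [4, 10, 17, 17, 18]
Mean = 66/5
Median = 17
Freq: {18: 1, 4: 1, 17: 2, 10: 1}
Mode: [17]

Mean=66/5, Median=17, Mode=17


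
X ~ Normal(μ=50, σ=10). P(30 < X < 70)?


z₁=(30-50)/10=-2.0, z₂=(70-50)/10=2.0
P = Φ(2.0) - Φ(-2.0) = 0.977250 - 0.022750 = 0.954500 ≈ 0.9545

P(30 < X < 70) ≈ 0.9545


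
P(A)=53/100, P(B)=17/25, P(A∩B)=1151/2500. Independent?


P(A)×P(B) = 901/2500
P(A∩B) = 1151/2500
Not equal → NOT independent

No, not independent


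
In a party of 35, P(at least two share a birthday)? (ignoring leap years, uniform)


P(all different) = Π(365-i)/365 for i=0..34
= 0.185617
P(match) = 1 - 0.185617 = 0.814383

P ≈ 0.8144 ≈ 81.44%


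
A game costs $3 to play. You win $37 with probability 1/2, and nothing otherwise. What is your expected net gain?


E[gain] = (37-3)×1/2 + (-3)×1/2
= 17 - 3/2 = 31/2

Expected net gain = $31/2 ≈ $15.50


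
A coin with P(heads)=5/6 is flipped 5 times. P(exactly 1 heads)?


Binomial: P(X=1) = C(5,1)×p^1×(1-p)^4
= 5 × 5/6 × 1/1296 = 25/7776

P(X=1) = 25/7776 ≈ 0.32%


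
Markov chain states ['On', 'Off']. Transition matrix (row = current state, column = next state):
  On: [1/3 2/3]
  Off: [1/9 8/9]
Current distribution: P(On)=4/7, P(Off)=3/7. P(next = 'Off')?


P(next=Off) = Σᵢ P(now=i)×P(i→Off)
= 4/7×2/3 + 3/7×8/9
= 8/21 + 8/21 = 16/21

P = 16/21 ≈ 0.7619


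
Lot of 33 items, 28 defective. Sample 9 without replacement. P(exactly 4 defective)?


Hypergeometric: C(28,4)×C(5,5)/C(33,9)
= 20475×1/38567100 = 21/39556

P(X=4) = 21/39556 ≈ 0.05%


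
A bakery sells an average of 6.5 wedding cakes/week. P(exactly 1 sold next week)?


Poisson(λ=6.5): P(X=1) = e^(-λ)×λ^k/k!
= e^(-6.5) × 6.5^1 / 1!
≈ 0.001503439193 × 6.5 / 1 ≈ 0.009772

P(X=1) ≈ 0.009772 ≈ 0.98%


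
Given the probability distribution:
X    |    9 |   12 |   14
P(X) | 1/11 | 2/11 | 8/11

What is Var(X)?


E[X] = 145/11
E[X²] = 1937/11
Var(X) = E[X²] - (E[X])² = 1937/11 - 21025/121 = 282/121

Var(X) = 282/121 ≈ 2.3306


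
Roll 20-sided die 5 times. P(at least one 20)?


P(no 20)^5 = (19/20)^5 = 2476099/3200000
P(≥1) = 1 - 2476099/3200000 = 723901/3200000

P = 723901/3200000 ≈ 22.62%


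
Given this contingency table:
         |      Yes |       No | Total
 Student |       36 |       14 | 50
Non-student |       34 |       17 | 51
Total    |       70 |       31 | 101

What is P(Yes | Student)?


P(Yes | Student) = 36/(36+14) = 36/50 = 18/25

P(Yes|Student) = 18/25 ≈ 72.00%


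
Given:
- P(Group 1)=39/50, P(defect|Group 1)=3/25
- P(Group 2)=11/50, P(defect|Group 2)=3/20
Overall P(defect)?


P(B) = Σ P(B|Aᵢ)×P(Aᵢ)
  3/25×39/50 = 117/1250
  3/20×11/50 = 33/1000
Sum = 633/5000

P(defect) = 633/5000 ≈ 12.66%


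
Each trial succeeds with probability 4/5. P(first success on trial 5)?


Geometric: P(X=5) = (1-p)^(k-1)×p = (1/5)^4×4/5 = 4/3125

P(X=5) = 4/3125 ≈ 0.13%


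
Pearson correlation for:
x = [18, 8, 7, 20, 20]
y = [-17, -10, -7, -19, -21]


n=5, Σx=73, Σy=-74, Σxy=-1235, Σx²=1237, Σy²=1240
r = (5×(-1235) - 73×(-74))/√((5×1237 - 73²)(5×1240 - (-74)²))
= -773/√(856×724) = -773/√619744 ≈ -773/787.2382 ≈ -0.9819

r ≈ -0.9819


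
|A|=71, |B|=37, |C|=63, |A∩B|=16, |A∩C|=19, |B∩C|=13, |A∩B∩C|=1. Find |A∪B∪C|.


|A∪B∪C| = 71+37+63-16-19-13+1 = 124

|A∪B∪C| = 124


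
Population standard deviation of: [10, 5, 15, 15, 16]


Mean = 61/5
  (10-61/5)²=121/25
  (5-61/5)²=1296/25
  (15-61/5)²=196/25
  (15-61/5)²=196/25
  (16-61/5)²=361/25
Σ(x-μ)² = 434/5
σ² = (434/5)/5 = 434/25

σ = √(434/25) ≈ 4.1665


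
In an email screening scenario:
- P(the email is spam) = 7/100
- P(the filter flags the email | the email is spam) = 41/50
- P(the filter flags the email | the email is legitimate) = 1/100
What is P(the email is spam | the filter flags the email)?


Using Bayes' theorem:
P(A|B) = P(B|A)·P(A) / P(B)

P(the filter flags the email) = 41/50 × 7/100 + 1/100 × 93/100
= 287/5000 + 93/10000 = 667/10000

P(the email is spam|the filter flags the email) = (287/5000) / (667/10000) = 574/667

P(the email is spam|the filter flags the email) = 574/667 ≈ 86.06%


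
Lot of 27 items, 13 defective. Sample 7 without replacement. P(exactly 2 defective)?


Hypergeometric: C(13,2)×C(14,5)/C(27,7)
= 78×2002/888030 = 182/1035

P(X=2) = 182/1035 ≈ 17.58%


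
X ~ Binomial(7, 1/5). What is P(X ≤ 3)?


P(X ≤ 3) = Σ P(X=i) for i=0..3
P(X=0) = 16384/78125
P(X=1) = 28672/78125
P(X=2) = 21504/78125
P(X=3) = 1792/15625
Sum = 15104/15625

P(X ≤ 3) = 15104/15625 ≈ 96.67%


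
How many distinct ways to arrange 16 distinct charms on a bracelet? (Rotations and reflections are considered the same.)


Free circular arrangements: rotations and reflections both identified.
(n-1)!/2 = 15!/2 = 1307674368000/2 = 653837184000

653837184000


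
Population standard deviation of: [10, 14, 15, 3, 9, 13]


Mean = 64/6 = 32/3
  (10-32/3)²=4/9
  (14-32/3)²=100/9
  (15-32/3)²=169/9
  (3-32/3)²=529/9
  (9-32/3)²=25/9
  (13-32/3)²=49/9
Σ(x-μ)² = 292/3
σ² = (292/3)/6 = 146/9

σ = √(146/9) ≈ 4.0277


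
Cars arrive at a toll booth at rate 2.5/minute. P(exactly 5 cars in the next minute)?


Poisson(λ=2.5): P(X=5) = e^(-λ)×λ^k/k!
= e^(-2.5) × 2.5^5 / 5!
≈ 0.08208499862 × 97.65625 / 120 ≈ 0.066801

P(X=5) ≈ 0.066801 ≈ 6.68%


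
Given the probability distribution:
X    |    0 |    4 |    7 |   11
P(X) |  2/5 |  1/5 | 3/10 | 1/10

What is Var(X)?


E[X] = 4
E[X²] = 30
Var(X) = E[X²] - (E[X])² = 30 - 16 = 14

Var(X) = 14 ≈ 14.0000


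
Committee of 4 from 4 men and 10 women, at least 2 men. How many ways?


Count by #men:
  2M,2W: C(4,2)×C(10,2)=270
  3M,1W: C(4,3)×C(10,1)=40
  4M,0W: C(4,4)×C(10,0)=1
Total = 311

311


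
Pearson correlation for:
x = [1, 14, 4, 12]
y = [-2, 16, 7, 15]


n=4, Σx=31, Σy=36, Σxy=430, Σx²=357, Σy²=534
r = (4×430 - 31×36)/√((4×357 - 31²)(4×534 - 36²))
= 604/√(467×840) = 604/√392280 ≈ 604/626.3226 ≈ 0.9644

r ≈ 0.9644


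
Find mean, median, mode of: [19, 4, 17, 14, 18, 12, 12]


Sorted: [4, 12, 12, 14, 17, 18, 19]
Mean = 96/7
Median = 14
Freq: {19: 1, 4: 1, 17: 1, 14: 1, 18: 1, 12: 2}
Mode: [12]

Mean=96/7, Median=14, Mode=12


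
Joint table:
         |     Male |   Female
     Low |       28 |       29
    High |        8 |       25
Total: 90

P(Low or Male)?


P(Low∨Male) = P(Low) + P(Male) - P(Low∧Male)
= (57 + 36 - 28)/90 = 65/90 = 13/18

P = 13/18 ≈ 72.22%


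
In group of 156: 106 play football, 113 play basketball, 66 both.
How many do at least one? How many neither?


|A∪B| = 106+113-66 = 153
Neither = 156-153 = 3

At least one: 153; Neither: 3


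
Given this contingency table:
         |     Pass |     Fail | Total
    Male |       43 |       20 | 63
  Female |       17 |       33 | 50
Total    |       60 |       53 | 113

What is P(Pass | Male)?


P(Pass | Male) = 43/(43+20) = 43/63

P(Pass|Male) = 43/63 ≈ 68.25%


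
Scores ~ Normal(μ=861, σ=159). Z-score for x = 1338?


z = (x - μ)/σ = (1338 - 861)/159 = 3.0

z = 3.0


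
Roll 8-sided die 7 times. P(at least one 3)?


P(no 3)^7 = (7/8)^7 = 823543/2097152
P(≥1) = 1 - 823543/2097152 = 1273609/2097152

P = 1273609/2097152 ≈ 60.73%


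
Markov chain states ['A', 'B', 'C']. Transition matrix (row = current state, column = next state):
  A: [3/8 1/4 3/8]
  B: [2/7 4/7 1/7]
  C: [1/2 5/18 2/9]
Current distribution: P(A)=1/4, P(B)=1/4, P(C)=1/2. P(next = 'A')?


P(next=A) = Σᵢ P(now=i)×P(i→A)
= 1/4×3/8 + 1/4×2/7 + 1/2×1/2
= 3/32 + 1/14 + 1/4 = 93/224

P = 93/224 ≈ 0.4152


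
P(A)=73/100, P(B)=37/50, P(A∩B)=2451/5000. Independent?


P(A)×P(B) = 2701/5000
P(A∩B) = 2451/5000
Not equal → NOT independent

No, not independent


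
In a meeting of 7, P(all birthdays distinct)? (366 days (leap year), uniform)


P(all different) = Π(366-i)/366 for i=0..6
= (366/366)×(365/366)×...×(360/366)
= 0.943914

P ≈ 0.9439 ≈ 94.39%


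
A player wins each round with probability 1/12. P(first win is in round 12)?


Geometric: P(X=12) = (1-p)^(k-1)×p = (11/12)^11×1/12 = 285311670611/8916100448256

P(X=12) = 285311670611/8916100448256 ≈ 3.20%


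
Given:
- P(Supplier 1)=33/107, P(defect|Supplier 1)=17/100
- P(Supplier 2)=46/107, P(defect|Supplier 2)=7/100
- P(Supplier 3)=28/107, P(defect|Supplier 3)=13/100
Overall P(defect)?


P(B) = Σ P(B|Aᵢ)×P(Aᵢ)
  17/100×33/107 = 561/10700
  7/100×46/107 = 161/5350
  13/100×28/107 = 91/2675
Sum = 1247/10700

P(defect) = 1247/10700 ≈ 11.65%


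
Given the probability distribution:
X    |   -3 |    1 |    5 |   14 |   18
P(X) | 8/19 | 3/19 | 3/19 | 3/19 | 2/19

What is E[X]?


E[X] = Σ x·P(X=x)
= (-3)×(8/19) + (1)×(3/19) + (5)×(3/19) + (14)×(3/19) + (18)×(2/19)
= 72/19

E[X] = 72/19


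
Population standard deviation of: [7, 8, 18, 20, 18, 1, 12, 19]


Mean = 103/8
  (7-103/8)²=2209/64
  (8-103/8)²=1521/64
  (18-103/8)²=1681/64
  (20-103/8)²=3249/64
  (18-103/8)²=1681/64
  (1-103/8)²=9025/64
  (12-103/8)²=49/64
  (19-103/8)²=2401/64
Σ(x-μ)² = 2727/8
σ² = (2727/8)/8 = 2727/64

σ = √(2727/64) ≈ 6.5276


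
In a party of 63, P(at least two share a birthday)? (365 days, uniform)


P(all different) = Π(365-i)/365 for i=0..62
= 0.003396
P(match) = 1 - 0.003396 = 0.996604

P ≈ 0.9966 ≈ 99.66%


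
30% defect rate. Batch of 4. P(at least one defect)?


P(all good) = (7/10)^4 = 2401/10000
P(≥1 defect) = 7599/10000

P = 7599/10000 ≈ 75.99%


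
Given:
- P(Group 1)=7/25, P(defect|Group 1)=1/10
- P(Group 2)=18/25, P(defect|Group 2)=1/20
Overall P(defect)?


P(B) = Σ P(B|Aᵢ)×P(Aᵢ)
  1/10×7/25 = 7/250
  1/20×18/25 = 9/250
Sum = 8/125

P(defect) = 8/125 ≈ 6.40%


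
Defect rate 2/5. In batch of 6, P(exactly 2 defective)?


Binomial: P(X=2) = C(6,2)×p^2×(1-p)^4
= 15 × 4/25 × 81/625 = 972/3125

P(X=2) = 972/3125 ≈ 31.10%


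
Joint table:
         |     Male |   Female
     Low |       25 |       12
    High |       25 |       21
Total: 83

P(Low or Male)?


P(Low∨Male) = P(Low) + P(Male) - P(Low∧Male)
= (37 + 50 - 25)/83 = 62/83

P = 62/83 ≈ 74.70%


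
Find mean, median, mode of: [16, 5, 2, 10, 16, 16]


Sorted: [2, 5, 10, 16, 16, 16]
Mean = 65/6
Median = 13
Freq: {16: 3, 5: 1, 2: 1, 10: 1}
Mode: [16]

Mean=65/6, Median=13, Mode=16


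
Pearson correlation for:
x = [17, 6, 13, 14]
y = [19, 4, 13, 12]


n=4, Σx=50, Σy=48, Σxy=684, Σx²=690, Σy²=690
r = (4×684 - 50×48)/√((4×690 - 50²)(4×690 - 48²))
= 336/√(260×456) = 336/√118560 ≈ 336/344.3254 ≈ 0.9758

r ≈ 0.9758


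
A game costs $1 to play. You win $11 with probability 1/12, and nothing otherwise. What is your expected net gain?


E[gain] = (11-1)×1/12 + (-1)×11/12
= 5/6 - 11/12 = -1/12

Expected net gain = $-1/12 ≈ $-0.08


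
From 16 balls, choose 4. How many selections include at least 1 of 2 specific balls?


Complement: C(16,4) - C(14,4) = 1820 - 1001 = 819

819


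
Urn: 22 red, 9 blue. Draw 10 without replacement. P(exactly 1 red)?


Hypergeometric: C(22,1)×C(9,9)/C(31,10)
= 22×1/44352165 = 2/4032015

P(X=1) = 2/4032015 ≈ 0.00%


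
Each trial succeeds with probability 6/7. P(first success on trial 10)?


Geometric: P(X=10) = (1-p)^(k-1)×p = (1/7)^9×6/7 = 6/282475249

P(X=10) = 6/282475249 ≈ 0.00%


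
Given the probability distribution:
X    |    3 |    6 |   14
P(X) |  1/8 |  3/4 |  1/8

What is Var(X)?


E[X] = 53/8
E[X²] = 421/8
Var(X) = E[X²] - (E[X])² = 421/8 - 2809/64 = 559/64

Var(X) = 559/64 ≈ 8.7344


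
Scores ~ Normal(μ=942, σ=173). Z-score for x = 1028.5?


z = (x - μ)/σ = (1028.5 - 942)/173 = 0.5

z = 0.5


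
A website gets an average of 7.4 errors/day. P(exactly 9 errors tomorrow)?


Poisson(λ=7.4): P(X=9) = e^(-λ)×λ^k/k!
= e^(-7.4) × 7.4^9 / 9!
≈ 0.0006112527611 × 66540410.7751 / 362880 ≈ 0.112084

P(X=9) ≈ 0.112084 ≈ 11.21%


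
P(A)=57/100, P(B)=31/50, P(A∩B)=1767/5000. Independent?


P(A)×P(B) = 1767/5000
P(A∩B) = 1767/5000
Equal ✓ → Independent

Yes, independent


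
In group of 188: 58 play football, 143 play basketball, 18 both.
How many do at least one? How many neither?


|A∪B| = 58+143-18 = 183
Neither = 188-183 = 5

At least one: 183; Neither: 5


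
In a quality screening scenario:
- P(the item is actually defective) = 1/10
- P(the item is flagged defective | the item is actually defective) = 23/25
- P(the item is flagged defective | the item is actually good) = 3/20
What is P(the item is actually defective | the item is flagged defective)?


Using Bayes' theorem:
P(A|B) = P(B|A)·P(A) / P(B)

P(the item is flagged defective) = 23/25 × 1/10 + 3/20 × 9/10
= 23/250 + 27/200 = 227/1000

P(the item is actually defective|the item is flagged defective) = (23/250) / (227/1000) = 92/227

P(the item is actually defective|the item is flagged defective) = 92/227 ≈ 40.53%


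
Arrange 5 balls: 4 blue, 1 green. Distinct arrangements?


5!/(4!×1!) = 5

5


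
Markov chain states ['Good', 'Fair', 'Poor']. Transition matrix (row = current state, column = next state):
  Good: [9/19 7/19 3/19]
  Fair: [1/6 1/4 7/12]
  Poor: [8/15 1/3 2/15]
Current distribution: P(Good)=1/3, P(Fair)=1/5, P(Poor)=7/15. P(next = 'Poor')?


P(next=Poor) = Σᵢ P(now=i)×P(i→Poor)
= 1/3×3/19 + 1/5×7/12 + 7/15×2/15
= 1/19 + 7/60 + 14/225 = 3959/17100

P = 3959/17100 ≈ 0.2315


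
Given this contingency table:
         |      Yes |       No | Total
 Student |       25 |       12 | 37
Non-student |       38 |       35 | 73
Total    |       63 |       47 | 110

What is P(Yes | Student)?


P(Yes | Student) = 25/(25+12) = 25/37

P(Yes|Student) = 25/37 ≈ 67.57%


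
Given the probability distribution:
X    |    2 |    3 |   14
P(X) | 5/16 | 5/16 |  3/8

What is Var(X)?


E[X] = 109/16
E[X²] = 1241/16
Var(X) = E[X²] - (E[X])² = 1241/16 - 11881/256 = 7975/256

Var(X) = 7975/256 ≈ 31.1523


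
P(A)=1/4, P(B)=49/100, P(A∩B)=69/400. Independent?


P(A)×P(B) = 49/400
P(A∩B) = 69/400
Not equal → NOT independent

No, not independent


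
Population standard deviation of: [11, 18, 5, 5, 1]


Mean = 40/5 = 8
  (11-8)²=9
  (18-8)²=100
  (5-8)²=9
  (5-8)²=9
  (1-8)²=49
Σ(x-μ)² = 176
σ² = 176/5

σ = √(176/5) ≈ 5.9330


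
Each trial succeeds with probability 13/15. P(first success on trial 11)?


Geometric: P(X=11) = (1-p)^(k-1)×p = (2/15)^10×13/15 = 13312/8649755859375

P(X=11) = 13312/8649755859375 ≈ 0.00%


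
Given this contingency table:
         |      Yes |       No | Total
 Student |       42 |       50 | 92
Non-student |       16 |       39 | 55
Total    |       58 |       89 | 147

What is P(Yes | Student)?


P(Yes | Student) = 42/(42+50) = 42/92 = 21/46

P(Yes|Student) = 21/46 ≈ 45.65%


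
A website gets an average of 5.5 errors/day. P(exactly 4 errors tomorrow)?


Poisson(λ=5.5): P(X=4) = e^(-λ)×λ^k/k!
= e^(-5.5) × 5.5^4 / 4!
≈ 0.004086771438 × 915.0625 / 24 ≈ 0.155819

P(X=4) ≈ 0.155819 ≈ 15.58%


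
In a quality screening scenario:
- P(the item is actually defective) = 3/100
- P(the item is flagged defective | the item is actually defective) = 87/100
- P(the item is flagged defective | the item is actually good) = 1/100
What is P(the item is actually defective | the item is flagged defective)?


Using Bayes' theorem:
P(A|B) = P(B|A)·P(A) / P(B)

P(the item is flagged defective) = 87/100 × 3/100 + 1/100 × 97/100
= 261/10000 + 97/10000 = 179/5000

P(the item is actually defective|the item is flagged defective) = (261/10000) / (179/5000) = 261/358

P(the item is actually defective|the item is flagged defective) = 261/358 ≈ 72.91%


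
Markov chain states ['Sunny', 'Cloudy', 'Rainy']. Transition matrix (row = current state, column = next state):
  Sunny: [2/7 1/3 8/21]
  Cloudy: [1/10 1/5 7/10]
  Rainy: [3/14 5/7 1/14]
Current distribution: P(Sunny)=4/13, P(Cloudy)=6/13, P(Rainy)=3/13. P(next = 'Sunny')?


P(next=Sunny) = Σᵢ P(now=i)×P(i→Sunny)
= 4/13×2/7 + 6/13×1/10 + 3/13×3/14
= 8/91 + 3/65 + 9/182 = 167/910

P = 167/910 ≈ 0.1835


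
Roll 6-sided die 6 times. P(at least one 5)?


P(no 5)^6 = (5/6)^6 = 15625/46656
P(≥1) = 1 - 15625/46656 = 31031/46656

P = 31031/46656 ≈ 66.51%


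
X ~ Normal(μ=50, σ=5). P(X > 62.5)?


z = (62.5-50)/5 = 2.5
P(X > 62.5) = 1 - P(Z ≤ 2.5) = 1 - 0.9938 = 0.0062

P(X > 62.5) ≈ 0.0062


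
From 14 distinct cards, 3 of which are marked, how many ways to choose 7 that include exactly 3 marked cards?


Choose 3 of the 3 marked cards and 4 of the other 11 cards:
C(3,3)×C(11,4) = 1×330 = 330

330


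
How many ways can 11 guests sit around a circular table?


Circular arrangements of 11 distinct objects: fix one position to break rotational symmetry.
(n-1)! = 10! = 3628800

3628800


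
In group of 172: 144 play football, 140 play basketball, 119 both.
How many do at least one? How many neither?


|A∪B| = 144+140-119 = 165
Neither = 172-165 = 7

At least one: 165; Neither: 7


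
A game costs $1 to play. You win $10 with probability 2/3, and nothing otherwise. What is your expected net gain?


E[gain] = (10-1)×2/3 + (-1)×1/3
= 6 - 1/3 = 17/3

Expected net gain = $17/3 ≈ $5.67


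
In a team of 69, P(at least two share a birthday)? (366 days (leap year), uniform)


P(all different) = Π(366-i)/366 for i=0..68
= 0.001057
P(match) = 1 - 0.001057 = 0.998943

P ≈ 0.9989 ≈ 99.89%


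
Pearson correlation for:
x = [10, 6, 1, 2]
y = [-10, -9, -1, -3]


n=4, Σx=19, Σy=-23, Σxy=-161, Σx²=141, Σy²=191
r = (4×(-161) - 19×(-23))/√((4×141 - 19²)(4×191 - (-23)²))
= -207/√(203×235) = -207/√47705 ≈ -207/218.4147 ≈ -0.9477

r ≈ -0.9477


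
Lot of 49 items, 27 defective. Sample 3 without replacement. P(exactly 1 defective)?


Hypergeometric: C(27,1)×C(22,2)/C(49,3)
= 27×231/18424 = 891/2632

P(X=1) = 891/2632 ≈ 33.85%


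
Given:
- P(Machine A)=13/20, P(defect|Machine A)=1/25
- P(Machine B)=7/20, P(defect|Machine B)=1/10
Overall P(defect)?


P(B) = Σ P(B|Aᵢ)×P(Aᵢ)
  1/25×13/20 = 13/500
  1/10×7/20 = 7/200
Sum = 61/1000

P(defect) = 61/1000 ≈ 6.10%


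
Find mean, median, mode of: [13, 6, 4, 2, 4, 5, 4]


Sorted: [2, 4, 4, 4, 5, 6, 13]
Mean = 38/7
Median = 4
Freq: {13: 1, 6: 1, 4: 3, 2: 1, 5: 1}
Mode: [4]

Mean=38/7, Median=4, Mode=4


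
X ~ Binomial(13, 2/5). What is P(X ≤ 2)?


P(X ≤ 2) = Σ P(X=i) for i=0..2
P(X=0) = 1594323/1220703125
P(X=1) = 13817466/1220703125
P(X=2) = 55269864/1220703125
Sum = 70681653/1220703125

P(X ≤ 2) = 70681653/1220703125 ≈ 5.79%


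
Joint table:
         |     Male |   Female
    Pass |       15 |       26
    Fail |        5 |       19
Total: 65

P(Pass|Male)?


P(Pass|Male) = 15/(15+5) = 15/20 = 3/4

P = 3/4 ≈ 75.00%


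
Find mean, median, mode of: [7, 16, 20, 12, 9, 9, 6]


Sorted: [6, 7, 9, 9, 12, 16, 20]
Mean = 79/7
Median = 9
Freq: {7: 1, 16: 1, 20: 1, 12: 1, 9: 2, 6: 1}
Mode: [9]

Mean=79/7, Median=9, Mode=9


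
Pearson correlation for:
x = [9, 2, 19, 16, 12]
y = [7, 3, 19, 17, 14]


n=5, Σx=58, Σy=60, Σxy=870, Σx²=846, Σy²=904
r = (5×870 - 58×60)/√((5×846 - 58²)(5×904 - 60²))
= 870/√(866×920) = 870/√796720 ≈ 870/892.5917 ≈ 0.9747

r ≈ 0.9747


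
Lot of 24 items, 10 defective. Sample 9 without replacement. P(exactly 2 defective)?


Hypergeometric: C(10,2)×C(14,7)/C(24,9)
= 45×3432/1307504 = 1755/14858

P(X=2) = 1755/14858 ≈ 11.81%


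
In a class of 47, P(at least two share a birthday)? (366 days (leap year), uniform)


P(all different) = Π(366-i)/366 for i=0..46
= 0.045628
P(match) = 1 - 0.045628 = 0.954372

P ≈ 0.9544 ≈ 95.44%


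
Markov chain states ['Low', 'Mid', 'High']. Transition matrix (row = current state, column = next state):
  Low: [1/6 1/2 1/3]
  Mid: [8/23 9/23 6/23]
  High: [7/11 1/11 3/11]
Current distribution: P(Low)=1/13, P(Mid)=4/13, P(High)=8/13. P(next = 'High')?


P(next=High) = Σᵢ P(now=i)×P(i→High)
= 1/13×1/3 + 4/13×6/23 + 8/13×3/11
= 1/39 + 24/299 + 24/143 = 2701/9867

P = 2701/9867 ≈ 0.2737


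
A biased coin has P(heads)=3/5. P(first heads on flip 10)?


Geometric: P(X=10) = (1-p)^(k-1)×p = (2/5)^9×3/5 = 1536/9765625

P(X=10) = 1536/9765625 ≈ 0.02%


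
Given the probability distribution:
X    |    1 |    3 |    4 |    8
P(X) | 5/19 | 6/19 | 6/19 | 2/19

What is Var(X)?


E[X] = 63/19
E[X²] = 283/19
Var(X) = E[X²] - (E[X])² = 283/19 - 3969/361 = 1408/361

Var(X) = 1408/361 ≈ 3.9003


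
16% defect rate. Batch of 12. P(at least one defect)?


P(all good) = (21/25)^12 = 7355827511386641/59604644775390625
P(≥1 defect) = 52248817264003984/59604644775390625

P = 52248817264003984/59604644775390625 ≈ 87.66%


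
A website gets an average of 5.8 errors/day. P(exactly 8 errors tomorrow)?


Poisson(λ=5.8): P(X=8) = e^(-λ)×λ^k/k!
= e^(-5.8) × 5.8^8 / 8!
≈ 0.003027554745 × 1280630.81718 / 40320 ≈ 0.096160

P(X=8) ≈ 0.096160 ≈ 9.62%


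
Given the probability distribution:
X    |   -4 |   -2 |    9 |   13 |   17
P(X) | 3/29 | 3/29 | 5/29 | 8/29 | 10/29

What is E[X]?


E[X] = Σ x·P(X=x)
= (-4)×(3/29) + (-2)×(3/29) + (9)×(5/29) + (13)×(8/29) + (17)×(10/29)
= 301/29

E[X] = 301/29


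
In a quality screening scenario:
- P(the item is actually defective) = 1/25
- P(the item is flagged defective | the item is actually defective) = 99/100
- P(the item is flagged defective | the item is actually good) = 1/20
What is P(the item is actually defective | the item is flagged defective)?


Using Bayes' theorem:
P(A|B) = P(B|A)·P(A) / P(B)

P(the item is flagged defective) = 99/100 × 1/25 + 1/20 × 24/25
= 99/2500 + 6/125 = 219/2500

P(the item is actually defective|the item is flagged defective) = (99/2500) / (219/2500) = 33/73

P(the item is actually defective|the item is flagged defective) = 33/73 ≈ 45.21%


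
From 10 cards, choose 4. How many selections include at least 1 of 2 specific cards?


Complement: C(10,4) - C(8,4) = 210 - 70 = 140

140


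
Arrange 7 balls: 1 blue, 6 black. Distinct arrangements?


7!/(1!×6!) = 7

7


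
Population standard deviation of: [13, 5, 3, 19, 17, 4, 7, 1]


Mean = 69/8
  (13-69/8)²=1225/64
  (5-69/8)²=841/64
  (3-69/8)²=2025/64
  (19-69/8)²=6889/64
  (17-69/8)²=4489/64
  (4-69/8)²=1369/64
  (7-69/8)²=169/64
  (1-69/8)²=3721/64
Σ(x-μ)² = 2591/8
σ² = (2591/8)/8 = 2591/64

σ = √(2591/64) ≈ 6.3627


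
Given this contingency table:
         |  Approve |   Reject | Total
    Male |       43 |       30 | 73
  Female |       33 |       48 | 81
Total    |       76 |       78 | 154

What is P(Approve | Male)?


P(Approve | Male) = 43/(43+30) = 43/73

P(Approve|Male) = 43/73 ≈ 58.90%


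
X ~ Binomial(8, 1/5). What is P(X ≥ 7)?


P(X ≥ 7) = Σ P(X=i) for i=7..8
P(X=7) = 32/390625
P(X=8) = 1/390625
Sum = 33/390625

P(X ≥ 7) = 33/390625 ≈ 0.01%


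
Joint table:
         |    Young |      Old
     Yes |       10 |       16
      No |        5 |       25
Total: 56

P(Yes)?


P(Yes) = (10+16)/56 = 26/56 = 13/28

P(Yes) = 13/28 ≈ 46.43%


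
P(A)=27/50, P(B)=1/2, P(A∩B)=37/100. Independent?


P(A)×P(B) = 27/100
P(A∩B) = 37/100
Not equal → NOT independent

No, not independent


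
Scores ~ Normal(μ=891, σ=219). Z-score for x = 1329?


z = (x - μ)/σ = (1329 - 891)/219 = 2.0

z = 2.0


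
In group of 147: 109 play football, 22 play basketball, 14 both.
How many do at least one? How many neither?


|A∪B| = 109+22-14 = 117
Neither = 147-117 = 30

At least one: 117; Neither: 30


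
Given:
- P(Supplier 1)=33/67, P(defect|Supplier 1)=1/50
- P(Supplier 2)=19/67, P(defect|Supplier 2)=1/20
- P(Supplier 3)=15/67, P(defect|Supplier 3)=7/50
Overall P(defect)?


P(B) = Σ P(B|Aᵢ)×P(Aᵢ)
  1/50×33/67 = 33/3350
  1/20×19/67 = 19/1340
  7/50×15/67 = 21/670
Sum = 371/6700

P(defect) = 371/6700 ≈ 5.54%


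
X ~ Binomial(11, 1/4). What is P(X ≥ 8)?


P(X ≥ 8) = Σ P(X=i) for i=8..11
P(X=8) = 4455/4194304
P(X=9) = 495/4194304
P(X=10) = 33/4194304
P(X=11) = 1/4194304
Sum = 623/524288

P(X ≥ 8) = 623/524288 ≈ 0.12%


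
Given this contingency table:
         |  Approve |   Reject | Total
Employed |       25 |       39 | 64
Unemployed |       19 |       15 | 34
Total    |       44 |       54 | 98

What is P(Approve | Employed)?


P(Approve | Employed) = 25/(25+39) = 25/64

P(Approve|Employed) = 25/64 ≈ 39.06%


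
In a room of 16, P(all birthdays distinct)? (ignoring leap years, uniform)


P(all different) = Π(365-i)/365 for i=0..15
= (365/365)×(364/365)×...×(350/365)
= 0.716396

P ≈ 0.7164 ≈ 71.64%


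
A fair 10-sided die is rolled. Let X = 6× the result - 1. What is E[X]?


E[die] = (1+10)/2 = 11/2
E[X] = 6×11/2 - 1 = 32

E[X] = 32


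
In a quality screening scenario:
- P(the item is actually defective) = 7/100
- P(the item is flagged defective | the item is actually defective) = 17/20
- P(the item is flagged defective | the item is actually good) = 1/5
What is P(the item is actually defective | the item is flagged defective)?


Using Bayes' theorem:
P(A|B) = P(B|A)·P(A) / P(B)

P(the item is flagged defective) = 17/20 × 7/100 + 1/5 × 93/100
= 119/2000 + 93/500 = 491/2000

P(the item is actually defective|the item is flagged defective) = (119/2000) / (491/2000) = 119/491

P(the item is actually defective|the item is flagged defective) = 119/491 ≈ 24.24%


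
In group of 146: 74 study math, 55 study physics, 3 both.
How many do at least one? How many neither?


|A∪B| = 74+55-3 = 126
Neither = 146-126 = 20

At least one: 126; Neither: 20


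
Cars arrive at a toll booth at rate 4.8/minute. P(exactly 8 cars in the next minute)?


Poisson(λ=4.8): P(X=8) = e^(-λ)×λ^k/k!
= e^(-4.8) × 4.8^8 / 8!
≈ 0.008229747049 × 281792.804291 / 40320 ≈ 0.057517

P(X=8) ≈ 0.057517 ≈ 5.75%


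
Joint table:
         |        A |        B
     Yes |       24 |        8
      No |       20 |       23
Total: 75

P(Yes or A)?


P(Yes∨A) = P(Yes) + P(A) - P(Yes∧A)
= (32 + 44 - 24)/75 = 52/75

P = 52/75 ≈ 69.33%
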